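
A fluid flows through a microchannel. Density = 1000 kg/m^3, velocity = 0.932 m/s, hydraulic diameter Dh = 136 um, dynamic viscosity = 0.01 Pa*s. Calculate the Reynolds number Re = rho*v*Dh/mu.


Step 1: Convert Dh to meters: Dh = 136e-6 m
Step 2: Re = rho * v * Dh / mu
Re = 1000 * 0.932 * 136e-6 / 0.01
Re = 12.675


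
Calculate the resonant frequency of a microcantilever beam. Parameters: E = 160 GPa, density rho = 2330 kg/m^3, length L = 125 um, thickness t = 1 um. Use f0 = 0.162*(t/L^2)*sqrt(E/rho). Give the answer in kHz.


Step 1: Convert units to SI.
t_SI = 1e-6 m, L_SI = 125e-6 m
Step 2: Calculate sqrt(E/rho).
sqrt(160e9 / 2330) = 8286.71 m/s
Step 3: Compute f0.
f0 = 0.162 * 1e-6 / (125e-6)^2 * 8286.71 = 85916.6 Hz = 85.92 kHz


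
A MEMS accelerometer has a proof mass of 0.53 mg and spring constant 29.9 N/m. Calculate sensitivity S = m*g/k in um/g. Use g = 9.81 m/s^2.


Step 1: Convert mass: m = 0.53 mg = 5.30e-07 kg
Step 2: S = m * g / k = 5.30e-07 * 9.81 / 29.9
Step 3: S = 1.74e-07 m/g
Step 4: Convert to um/g: S = 0.174 um/g


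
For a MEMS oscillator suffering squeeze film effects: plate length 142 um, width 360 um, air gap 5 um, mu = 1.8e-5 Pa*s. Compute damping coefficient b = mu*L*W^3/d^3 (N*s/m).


Step 1: Convert to SI.
L = 142e-6 m, W = 360e-6 m, d = 5e-6 m
Step 2: W^3 = (360e-6)^3 = 4.67e-11 m^3
Step 3: d^3 = (5e-6)^3 = 1.25e-16 m^3
Step 4: b = 1.8e-5 * 142e-6 * 4.67e-11 / 1.25e-16
b = 9.54e-04 N*s/m


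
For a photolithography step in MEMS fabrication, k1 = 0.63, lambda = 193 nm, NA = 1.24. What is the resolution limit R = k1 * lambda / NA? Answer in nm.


Step 1: Identify values: k1 = 0.63, lambda = 193 nm, NA = 1.24
Step 2: R = k1 * lambda / NA
R = 0.63 * 193 / 1.24
R = 98.1 nm


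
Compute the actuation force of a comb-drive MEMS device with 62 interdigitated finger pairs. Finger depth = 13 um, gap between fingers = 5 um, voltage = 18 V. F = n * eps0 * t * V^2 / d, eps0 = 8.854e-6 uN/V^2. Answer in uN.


Step 1: Parameters: n=62, eps0=8.854e-6 uN/V^2, t=13 um, V=18 V, d=5 um
Step 2: V^2 = 324
Step 3: F = 62 * 8.854e-6 * 13 * 324 / 5
F = 0.462 uN


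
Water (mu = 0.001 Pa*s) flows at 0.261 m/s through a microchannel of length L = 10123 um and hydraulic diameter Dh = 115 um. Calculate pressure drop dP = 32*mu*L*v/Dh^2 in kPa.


Step 1: Convert to SI: L = 10123e-6 m, Dh = 115e-6 m
Step 2: dP = 32 * 0.001 * 10123e-6 * 0.261 / (115e-6)^2
Step 3: dP = 6392.99 Pa
Step 4: Convert to kPa: dP = 6.39 kPa


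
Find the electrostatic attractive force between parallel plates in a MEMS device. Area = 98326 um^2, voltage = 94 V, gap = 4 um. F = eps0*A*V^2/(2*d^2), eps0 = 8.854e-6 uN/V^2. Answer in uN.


Step 1: Identify parameters.
eps0 = 8.854e-6 uN/V^2, A = 98326 um^2, V = 94 V, d = 4 um
Step 2: Compute V^2 = 94^2 = 8836
Step 3: Compute d^2 = 4^2 = 16
Step 4: F = 0.5 * 8.854e-6 * 98326 * 8836 / 16
F = 240.388 uN


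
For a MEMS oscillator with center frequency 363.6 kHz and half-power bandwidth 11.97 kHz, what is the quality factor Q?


Step 1: Q = f0 / bandwidth
Step 2: Q = 363.6 / 11.97
Q = 30.4


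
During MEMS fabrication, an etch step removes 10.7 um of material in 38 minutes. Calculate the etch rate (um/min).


Step 1: Etch rate = depth / time
Step 2: rate = 10.7 / 38
rate = 0.282 um/min


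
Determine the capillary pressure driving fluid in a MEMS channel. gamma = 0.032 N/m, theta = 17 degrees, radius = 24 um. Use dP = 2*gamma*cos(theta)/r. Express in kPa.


Step 1: cos(17 deg) = 0.9563
Step 2: Convert r to m: r = 24e-6 m
Step 3: dP = 2 * 0.032 * 0.9563 / 24e-6 = 2550.1 Pa
Step 4: Convert Pa to kPa (divide by 1000).
dP = 2.55 kPa


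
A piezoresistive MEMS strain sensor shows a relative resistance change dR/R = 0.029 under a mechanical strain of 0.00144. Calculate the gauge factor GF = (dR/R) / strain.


Step 1: Identify values.
dR/R = 0.029, strain = 0.00144
Step 2: GF = (dR/R) / strain = 0.029 / 0.00144
GF = 20.1


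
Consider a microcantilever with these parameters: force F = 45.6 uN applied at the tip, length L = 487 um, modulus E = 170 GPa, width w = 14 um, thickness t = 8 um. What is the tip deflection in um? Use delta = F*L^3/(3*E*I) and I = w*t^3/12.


Step 1: Calculate the second moment of area.
I = w * t^3 / 12 = 14 * 8^3 / 12 = 597.3333 um^4
Step 2: Convert E to consistent units (1 GPa = 1000 uN/um^2).
E = 170 GPa = 170000 uN/um^2
Step 3: Calculate tip deflection.
delta = F * L^3 / (3 * E * I)
delta = 45.6 * 487^3 / (3 * 170000 * 597.3333)
delta = 17.2888 um


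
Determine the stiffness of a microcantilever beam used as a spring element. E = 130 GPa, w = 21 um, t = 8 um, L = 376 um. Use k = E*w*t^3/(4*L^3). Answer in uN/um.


Step 1: Convert E to consistent units (1 GPa = 1000 uN/um^2).
E = 130 GPa = 130000 uN/um^2
Step 2: Compute t^3 = 8^3 = 512
Step 3: Compute L^3 = 376^3 = 53157376
Step 4: k = 130000 * 21 * 512 / (4 * 53157376)
k = 6.5737 uN/um


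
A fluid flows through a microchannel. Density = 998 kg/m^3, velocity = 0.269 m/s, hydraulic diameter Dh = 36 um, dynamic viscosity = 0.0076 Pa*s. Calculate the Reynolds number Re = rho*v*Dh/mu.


Step 1: Convert Dh to meters: Dh = 36e-6 m
Step 2: Re = rho * v * Dh / mu
Re = 998 * 0.269 * 36e-6 / 0.0076
Re = 1.272


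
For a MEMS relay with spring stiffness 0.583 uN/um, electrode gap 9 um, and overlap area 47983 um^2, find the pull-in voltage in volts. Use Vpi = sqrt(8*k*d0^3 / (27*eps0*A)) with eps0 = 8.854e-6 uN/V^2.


Step 1: Compute numerator: 8 * k * d0^3 = 8 * 0.583 * 9^3 = 3400.056
Step 2: Compute denominator: 27 * eps0 * A = 27 * 8.854e-6 * 47983 = 11.47072
Step 3: Vpi = sqrt(3400.056 / 11.47072)
Vpi = 17.22 V


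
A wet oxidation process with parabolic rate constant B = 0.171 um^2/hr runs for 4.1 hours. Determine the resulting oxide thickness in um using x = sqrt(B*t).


Step 1: Compute B*t = 0.171 * 4.1 = 0.7011
Step 2: x = sqrt(0.7011)
x = 0.837 um


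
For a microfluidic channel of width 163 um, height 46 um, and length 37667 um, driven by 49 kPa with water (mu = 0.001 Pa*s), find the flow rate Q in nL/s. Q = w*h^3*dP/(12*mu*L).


Step 1: Convert all dimensions to SI (meters).
w = 163e-6 m, h = 46e-6 m, L = 37667e-6 m, dP = 49e3 Pa
Step 2: Q = w * h^3 * dP / (12 * mu * L)
Q = 163e-6 * (46e-6)^3 * 49e3 / (12 * 0.001 * 37667e-6) = 1.71994635e-09 m^3/s
Step 3: Convert Q from m^3/s to nL/s (1 m^3 = 1e12 nL, so multiply by 1e12).
Q = 1719.946 nL/s


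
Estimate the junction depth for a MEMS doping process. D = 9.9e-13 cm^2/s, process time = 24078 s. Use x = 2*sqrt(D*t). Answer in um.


Step 1: Compute D*t = 9.9e-13 * 24078 = 2.383722e-08 cm^2
Step 2: sqrt(D*t) = 1.54393e-04 cm
Step 3: x = 2 * 1.54393e-04 cm = 3.08786e-04 cm
Step 4: Convert to um (1 cm = 1e4 um): x = 3.088 um


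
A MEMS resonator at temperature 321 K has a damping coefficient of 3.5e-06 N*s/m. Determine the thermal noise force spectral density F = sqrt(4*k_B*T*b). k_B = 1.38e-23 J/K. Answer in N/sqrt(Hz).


Step 1: Compute 4 * k_B * T * b
= 4 * 1.38e-23 * 321 * 3.5e-06
= 6.2017e-26 N^2/Hz
Step 2: F_noise = sqrt(6.2017e-26)
F_noise = 2.49e-13 N/sqrt(Hz)


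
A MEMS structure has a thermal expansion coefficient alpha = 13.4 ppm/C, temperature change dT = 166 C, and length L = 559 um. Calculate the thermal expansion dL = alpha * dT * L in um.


Step 1: Convert CTE: alpha = 13.4 ppm/C = 13.4e-6 /C
Step 2: dL = 13.4e-6 * 166 * 559
dL = 1.2434 um


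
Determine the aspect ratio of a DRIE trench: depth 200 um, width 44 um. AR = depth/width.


Step 1: AR = depth / width
Step 2: AR = 200 / 44
AR = 4.5


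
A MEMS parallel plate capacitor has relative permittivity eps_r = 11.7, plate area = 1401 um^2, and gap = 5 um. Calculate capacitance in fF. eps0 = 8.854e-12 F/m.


Step 1: Convert area to m^2: A = 1401e-12 m^2
Step 2: Convert gap to m: d = 5e-6 m
Step 3: C = eps0 * eps_r * A / d
C = 8.854e-12 * 11.7 * 1401e-12 / 5e-6
Step 4: Convert to fF (multiply by 1e15).
C = 29.03 fF


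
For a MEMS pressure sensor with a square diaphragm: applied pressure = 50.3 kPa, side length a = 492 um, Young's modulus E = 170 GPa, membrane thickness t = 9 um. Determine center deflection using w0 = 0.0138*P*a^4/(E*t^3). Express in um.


Step 1: Convert pressure to compatible units (E is in GPa, so P in GPa).
P = 50.3 kPa = 50.3e-6 GPa
Step 2: Compute numerator: 0.0138 * P * a^4.
a^4 = 492^4 = 58594980096
numerator = 0.0138 * 50.3e-6 * 58594980096 = 4.06731e+04
Step 3: Compute denominator: E * t^3 = 170 * 9^3 = 123930
Step 4: w0 = numerator / denominator = 4.06731e+04 / 123930 = 0.3282 um


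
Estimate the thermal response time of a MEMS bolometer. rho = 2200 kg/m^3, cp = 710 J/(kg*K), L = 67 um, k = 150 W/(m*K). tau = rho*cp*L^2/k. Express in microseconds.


Step 1: Convert L to m: L = 67e-6 m
Step 2: L^2 = (67e-6)^2 = 4.489e-09 m^2
Step 3: tau = 2200 * 710 * 4.489e-09 / 150 = 4.674545e-05 s
Step 4: Convert to microseconds (multiply by 1e6).
tau = 46.745 us


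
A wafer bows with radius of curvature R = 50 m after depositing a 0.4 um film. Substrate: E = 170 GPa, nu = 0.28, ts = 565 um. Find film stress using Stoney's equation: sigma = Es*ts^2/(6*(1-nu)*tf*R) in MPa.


Step 1: Compute numerator: Es * ts^2 = 170 * 565^2 = 54268250 (GPa*um^2)
Step 2: Compute denominator (R in um): 6*(1-nu)*tf*R = 6*0.72*0.4*50e6 = 86400000.0 (um^2)
Step 3: sigma (GPa) = 54268250 / 86400000.0 = 6.28105e-01 GPa
Step 4: Convert to MPa (x1000): sigma = 628.1 MPa


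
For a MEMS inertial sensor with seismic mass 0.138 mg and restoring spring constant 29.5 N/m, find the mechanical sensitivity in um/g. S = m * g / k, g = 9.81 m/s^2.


Step 1: Convert mass: m = 0.138 mg = 1.38e-07 kg
Step 2: S = m * g / k = 1.38e-07 * 9.81 / 29.5
Step 3: S = 4.59e-08 m/g
Step 4: Convert to um/g: S = 0.046 um/g


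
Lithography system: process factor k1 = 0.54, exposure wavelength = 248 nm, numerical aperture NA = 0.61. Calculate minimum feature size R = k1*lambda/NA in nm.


Step 1: Identify values: k1 = 0.54, lambda = 248 nm, NA = 0.61
Step 2: R = k1 * lambda / NA
R = 0.54 * 248 / 0.61
R = 219.5 nm


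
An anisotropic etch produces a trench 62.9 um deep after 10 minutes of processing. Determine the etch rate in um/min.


Step 1: Etch rate = depth / time
Step 2: rate = 62.9 / 10
rate = 6.29 um/min


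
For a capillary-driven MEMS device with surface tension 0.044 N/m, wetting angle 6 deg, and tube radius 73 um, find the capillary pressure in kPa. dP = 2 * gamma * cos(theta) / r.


Step 1: cos(6 deg) = 0.9945
Step 2: Convert r to m: r = 73e-6 m
Step 3: dP = 2 * 0.044 * 0.9945 / 73e-6 = 1198.8 Pa
Step 4: Convert Pa to kPa (divide by 1000).
dP = 1.2 kPa


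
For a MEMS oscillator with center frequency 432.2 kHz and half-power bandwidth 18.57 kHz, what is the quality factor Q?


Step 1: Q = f0 / bandwidth
Step 2: Q = 432.2 / 18.57
Q = 23.3


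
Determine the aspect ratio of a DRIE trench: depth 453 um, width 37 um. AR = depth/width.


Step 1: AR = depth / width
Step 2: AR = 453 / 37
AR = 12.2


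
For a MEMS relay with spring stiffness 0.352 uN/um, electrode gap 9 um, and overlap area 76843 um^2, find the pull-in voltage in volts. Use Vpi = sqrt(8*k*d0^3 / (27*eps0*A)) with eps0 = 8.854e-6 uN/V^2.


Step 1: Compute numerator: 8 * k * d0^3 = 8 * 0.352 * 9^3 = 2052.864
Step 2: Compute denominator: 27 * eps0 * A = 27 * 8.854e-6 * 76843 = 18.369934
Step 3: Vpi = sqrt(2052.864 / 18.369934)
Vpi = 10.57 V


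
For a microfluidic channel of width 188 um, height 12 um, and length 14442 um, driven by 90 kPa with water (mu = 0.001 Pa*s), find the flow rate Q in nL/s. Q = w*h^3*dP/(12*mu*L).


Step 1: Convert all dimensions to SI (meters).
w = 188e-6 m, h = 12e-6 m, L = 14442e-6 m, dP = 90e3 Pa
Step 2: Q = w * h^3 * dP / (12 * mu * L)
Q = 188e-6 * (12e-6)^3 * 90e3 / (12 * 0.001 * 14442e-6) = 1.6870794e-10 m^3/s
Step 3: Convert Q from m^3/s to nL/s (1 m^3 = 1e12 nL, so multiply by 1e12).
Q = 168.708 nL/s


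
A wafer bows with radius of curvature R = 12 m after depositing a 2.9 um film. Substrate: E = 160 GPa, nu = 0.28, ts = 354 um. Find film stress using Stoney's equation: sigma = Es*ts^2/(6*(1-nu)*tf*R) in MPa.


Step 1: Compute numerator: Es * ts^2 = 160 * 354^2 = 20050560 (GPa*um^2)
Step 2: Compute denominator (R in um): 6*(1-nu)*tf*R = 6*0.72*2.9*12e6 = 150336000.0 (um^2)
Step 3: sigma (GPa) = 20050560 / 150336000.0 = 1.33372e-01 GPa
Step 4: Convert to MPa (x1000): sigma = 133.4 MPa


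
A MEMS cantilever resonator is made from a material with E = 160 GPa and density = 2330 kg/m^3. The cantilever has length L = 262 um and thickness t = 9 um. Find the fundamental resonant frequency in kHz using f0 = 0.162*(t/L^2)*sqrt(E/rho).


Step 1: Convert units to SI.
t_SI = 9e-6 m, L_SI = 262e-6 m
Step 2: Calculate sqrt(E/rho).
sqrt(160e9 / 2330) = 8286.71 m/s
Step 3: Compute f0.
f0 = 0.162 * 9e-6 / (262e-6)^2 * 8286.71 = 176009.9 Hz = 176.01 kHz


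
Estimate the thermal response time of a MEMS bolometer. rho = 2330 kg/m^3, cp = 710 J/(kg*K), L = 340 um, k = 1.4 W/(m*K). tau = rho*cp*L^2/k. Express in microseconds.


Step 1: Convert L to m: L = 340e-6 m
Step 2: L^2 = (340e-6)^2 = 1.156e-07 m^2
Step 3: tau = 2330 * 710 * 1.156e-07 / 1.4 = 1.3659791429e-01 s
Step 4: Convert to microseconds (multiply by 1e6).
tau = 136597.914 us


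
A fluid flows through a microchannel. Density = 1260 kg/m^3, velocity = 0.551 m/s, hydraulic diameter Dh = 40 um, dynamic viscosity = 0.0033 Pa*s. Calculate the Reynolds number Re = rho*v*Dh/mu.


Step 1: Convert Dh to meters: Dh = 40e-6 m
Step 2: Re = rho * v * Dh / mu
Re = 1260 * 0.551 * 40e-6 / 0.0033
Re = 8.415


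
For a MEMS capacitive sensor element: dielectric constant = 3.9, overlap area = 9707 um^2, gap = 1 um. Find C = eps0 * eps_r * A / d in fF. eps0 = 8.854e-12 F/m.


Step 1: Convert area to m^2: A = 9707e-12 m^2
Step 2: Convert gap to m: d = 1e-6 m
Step 3: C = eps0 * eps_r * A / d
C = 8.854e-12 * 3.9 * 9707e-12 / 1e-6
Step 4: Convert to fF (multiply by 1e15).
C = 335.19 fF


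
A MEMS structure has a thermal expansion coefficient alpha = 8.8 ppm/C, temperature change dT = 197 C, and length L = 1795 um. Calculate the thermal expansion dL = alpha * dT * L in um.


Step 1: Convert CTE: alpha = 8.8 ppm/C = 8.8e-6 /C
Step 2: dL = 8.8e-6 * 197 * 1795
dL = 3.1118 um


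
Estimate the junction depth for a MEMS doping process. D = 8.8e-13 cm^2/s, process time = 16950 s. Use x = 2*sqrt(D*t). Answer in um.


Step 1: Compute D*t = 8.8e-13 * 16950 = 1.4916e-08 cm^2
Step 2: sqrt(D*t) = 1.22131e-04 cm
Step 3: x = 2 * 1.22131e-04 cm = 2.44262e-04 cm
Step 4: Convert to um (1 cm = 1e4 um): x = 2.443 um


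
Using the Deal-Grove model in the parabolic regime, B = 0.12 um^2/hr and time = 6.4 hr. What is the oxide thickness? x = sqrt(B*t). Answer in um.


Step 1: Compute B*t = 0.12 * 6.4 = 0.768
Step 2: x = sqrt(0.768)
x = 0.876 um


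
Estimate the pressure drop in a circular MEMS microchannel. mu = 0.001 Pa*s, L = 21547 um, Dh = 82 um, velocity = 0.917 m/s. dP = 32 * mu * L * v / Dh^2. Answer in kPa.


Step 1: Convert to SI: L = 21547e-6 m, Dh = 82e-6 m
Step 2: dP = 32 * 0.001 * 21547e-6 * 0.917 / (82e-6)^2
Step 3: dP = 94032.59 Pa
Step 4: Convert to kPa: dP = 94.03 kPa


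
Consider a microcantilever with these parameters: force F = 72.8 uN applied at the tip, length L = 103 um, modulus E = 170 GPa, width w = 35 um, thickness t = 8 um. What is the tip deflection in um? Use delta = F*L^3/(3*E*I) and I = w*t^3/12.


Step 1: Calculate the second moment of area.
I = w * t^3 / 12 = 35 * 8^3 / 12 = 1493.3333 um^4
Step 2: Convert E to consistent units (1 GPa = 1000 uN/um^2).
E = 170 GPa = 170000 uN/um^2
Step 3: Calculate tip deflection.
delta = F * L^3 / (3 * E * I)
delta = 72.8 * 103^3 / (3 * 170000 * 1493.3333)
delta = 0.1045 um


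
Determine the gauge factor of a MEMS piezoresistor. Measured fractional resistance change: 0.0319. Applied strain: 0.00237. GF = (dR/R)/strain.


Step 1: Identify values.
dR/R = 0.0319, strain = 0.00237
Step 2: GF = (dR/R) / strain = 0.0319 / 0.00237
GF = 13.5


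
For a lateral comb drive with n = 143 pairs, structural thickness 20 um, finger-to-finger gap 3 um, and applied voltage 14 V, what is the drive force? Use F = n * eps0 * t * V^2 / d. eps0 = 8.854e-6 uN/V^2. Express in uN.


Step 1: Parameters: n=143, eps0=8.854e-6 uN/V^2, t=20 um, V=14 V, d=3 um
Step 2: V^2 = 196
Step 3: F = 143 * 8.854e-6 * 20 * 196 / 3
F = 1.654 uN


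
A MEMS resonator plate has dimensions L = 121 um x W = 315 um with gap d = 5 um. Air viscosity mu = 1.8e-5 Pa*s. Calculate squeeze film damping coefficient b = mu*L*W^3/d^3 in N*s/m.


Step 1: Convert to SI.
L = 121e-6 m, W = 315e-6 m, d = 5e-6 m
Step 2: W^3 = (315e-6)^3 = 3.13e-11 m^3
Step 3: d^3 = (5e-6)^3 = 1.25e-16 m^3
Step 4: b = 1.8e-5 * 121e-6 * 3.13e-11 / 1.25e-16
b = 5.45e-04 N*s/m


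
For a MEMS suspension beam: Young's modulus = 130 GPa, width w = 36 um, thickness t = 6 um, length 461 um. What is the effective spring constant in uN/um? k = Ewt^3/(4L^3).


Step 1: Convert E to consistent units (1 GPa = 1000 uN/um^2).
E = 130 GPa = 130000 uN/um^2
Step 2: Compute t^3 = 6^3 = 216
Step 3: Compute L^3 = 461^3 = 97972181
Step 4: k = 130000 * 36 * 216 / (4 * 97972181)
k = 2.5795 uN/um


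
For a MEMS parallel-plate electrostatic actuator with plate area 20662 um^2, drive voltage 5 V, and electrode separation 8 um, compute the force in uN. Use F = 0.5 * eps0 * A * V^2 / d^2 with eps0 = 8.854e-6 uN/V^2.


Step 1: Identify parameters.
eps0 = 8.854e-6 uN/V^2, A = 20662 um^2, V = 5 V, d = 8 um
Step 2: Compute V^2 = 5^2 = 25
Step 3: Compute d^2 = 8^2 = 64
Step 4: F = 0.5 * 8.854e-6 * 20662 * 25 / 64
F = 0.036 uN


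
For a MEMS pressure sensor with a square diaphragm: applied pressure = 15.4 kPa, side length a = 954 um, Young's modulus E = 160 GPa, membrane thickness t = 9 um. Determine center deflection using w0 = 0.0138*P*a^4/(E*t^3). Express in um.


Step 1: Convert pressure to compatible units (E is in GPa, so P in GPa).
P = 15.4 kPa = 15.4e-6 GPa
Step 2: Compute numerator: 0.0138 * P * a^4.
a^4 = 954^4 = 828311133456
numerator = 0.0138 * 15.4e-6 * 828311133456 = 1.760327e+05
Step 3: Compute denominator: E * t^3 = 160 * 9^3 = 116640
Step 4: w0 = numerator / denominator = 1.760327e+05 / 116640 = 1.5092 um


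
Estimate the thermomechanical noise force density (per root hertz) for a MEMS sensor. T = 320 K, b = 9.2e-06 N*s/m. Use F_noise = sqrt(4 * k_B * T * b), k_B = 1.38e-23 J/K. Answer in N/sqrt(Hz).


Step 1: Compute 4 * k_B * T * b
= 4 * 1.38e-23 * 320 * 9.2e-06
= 1.6251e-25 N^2/Hz
Step 2: F_noise = sqrt(1.6251e-25)
F_noise = 4.03e-13 N/sqrt(Hz)


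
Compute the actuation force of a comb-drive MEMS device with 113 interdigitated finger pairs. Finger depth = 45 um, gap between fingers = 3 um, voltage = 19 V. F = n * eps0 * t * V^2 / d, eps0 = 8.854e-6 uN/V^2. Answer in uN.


Step 1: Parameters: n=113, eps0=8.854e-6 uN/V^2, t=45 um, V=19 V, d=3 um
Step 2: V^2 = 361
Step 3: F = 113 * 8.854e-6 * 45 * 361 / 3
F = 5.418 uN


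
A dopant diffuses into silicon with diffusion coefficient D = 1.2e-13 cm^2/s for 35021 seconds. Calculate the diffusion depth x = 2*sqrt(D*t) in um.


Step 1: Compute D*t = 1.2e-13 * 35021 = 4.20252e-09 cm^2
Step 2: sqrt(D*t) = 6.48268e-05 cm
Step 3: x = 2 * 6.48268e-05 cm = 1.296536e-04 cm
Step 4: Convert to um (1 cm = 1e4 um): x = 1.297 um


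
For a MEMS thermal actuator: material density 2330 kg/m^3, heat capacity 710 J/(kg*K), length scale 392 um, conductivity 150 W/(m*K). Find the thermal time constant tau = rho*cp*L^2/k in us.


Step 1: Convert L to m: L = 392e-6 m
Step 2: L^2 = (392e-6)^2 = 1.53664e-07 m^2
Step 3: tau = 2330 * 710 * 1.53664e-07 / 150 = 1.69470903e-03 s
Step 4: Convert to microseconds (multiply by 1e6).
tau = 1694.709 us


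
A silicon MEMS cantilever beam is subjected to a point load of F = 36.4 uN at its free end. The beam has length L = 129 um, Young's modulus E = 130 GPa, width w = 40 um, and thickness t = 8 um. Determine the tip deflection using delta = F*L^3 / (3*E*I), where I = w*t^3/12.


Step 1: Calculate the second moment of area.
I = w * t^3 / 12 = 40 * 8^3 / 12 = 1706.6667 um^4
Step 2: Convert E to consistent units (1 GPa = 1000 uN/um^2).
E = 130 GPa = 130000 uN/um^2
Step 3: Calculate tip deflection.
delta = F * L^3 / (3 * E * I)
delta = 36.4 * 129^3 / (3 * 130000 * 1706.6667)
delta = 0.1174 um


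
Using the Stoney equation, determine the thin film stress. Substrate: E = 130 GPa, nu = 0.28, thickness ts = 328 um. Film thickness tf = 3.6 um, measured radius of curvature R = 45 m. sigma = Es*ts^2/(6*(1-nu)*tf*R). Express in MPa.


Step 1: Compute numerator: Es * ts^2 = 130 * 328^2 = 13985920 (GPa*um^2)
Step 2: Compute denominator (R in um): 6*(1-nu)*tf*R = 6*0.72*3.6*45e6 = 699840000.0 (um^2)
Step 3: sigma (GPa) = 13985920 / 699840000.0 = 1.9984e-02 GPa
Step 4: Convert to MPa (x1000): sigma = 20.0 MPa


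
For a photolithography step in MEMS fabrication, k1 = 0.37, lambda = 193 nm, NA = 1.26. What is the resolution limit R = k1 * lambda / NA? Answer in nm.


Step 1: Identify values: k1 = 0.37, lambda = 193 nm, NA = 1.26
Step 2: R = k1 * lambda / NA
R = 0.37 * 193 / 1.26
R = 56.7 nm


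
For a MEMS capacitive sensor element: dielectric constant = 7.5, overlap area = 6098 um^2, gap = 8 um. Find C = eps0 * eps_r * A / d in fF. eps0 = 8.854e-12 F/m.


Step 1: Convert area to m^2: A = 6098e-12 m^2
Step 2: Convert gap to m: d = 8e-6 m
Step 3: C = eps0 * eps_r * A / d
C = 8.854e-12 * 7.5 * 6098e-12 / 8e-6
Step 4: Convert to fF (multiply by 1e15).
C = 50.62 fF


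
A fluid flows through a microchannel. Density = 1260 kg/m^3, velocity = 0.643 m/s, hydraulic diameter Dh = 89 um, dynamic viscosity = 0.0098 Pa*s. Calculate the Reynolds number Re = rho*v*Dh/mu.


Step 1: Convert Dh to meters: Dh = 89e-6 m
Step 2: Re = rho * v * Dh / mu
Re = 1260 * 0.643 * 89e-6 / 0.0098
Re = 7.358


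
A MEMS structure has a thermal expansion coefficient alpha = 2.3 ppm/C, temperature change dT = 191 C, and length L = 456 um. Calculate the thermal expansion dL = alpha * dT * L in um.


Step 1: Convert CTE: alpha = 2.3 ppm/C = 2.3e-6 /C
Step 2: dL = 2.3e-6 * 191 * 456
dL = 0.2003 um


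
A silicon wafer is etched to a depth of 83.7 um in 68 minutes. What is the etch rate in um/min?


Step 1: Etch rate = depth / time
Step 2: rate = 83.7 / 68
rate = 1.231 um/min


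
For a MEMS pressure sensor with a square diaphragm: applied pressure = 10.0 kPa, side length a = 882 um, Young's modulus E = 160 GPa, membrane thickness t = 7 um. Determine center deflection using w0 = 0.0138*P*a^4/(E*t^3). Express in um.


Step 1: Convert pressure to compatible units (E is in GPa, so P in GPa).
P = 10.0 kPa = 10.0e-6 GPa
Step 2: Compute numerator: 0.0138 * P * a^4.
a^4 = 882^4 = 605165749776
numerator = 0.0138 * 10.0e-6 * 605165749776 = 8.351287e+04
Step 3: Compute denominator: E * t^3 = 160 * 7^3 = 54880
Step 4: w0 = numerator / denominator = 8.351287e+04 / 54880 = 1.5217 um


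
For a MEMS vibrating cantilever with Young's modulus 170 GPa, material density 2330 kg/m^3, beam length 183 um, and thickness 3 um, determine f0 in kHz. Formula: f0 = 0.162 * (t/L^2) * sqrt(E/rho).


Step 1: Convert units to SI.
t_SI = 3e-6 m, L_SI = 183e-6 m
Step 2: Calculate sqrt(E/rho).
sqrt(170e9 / 2330) = 8541.74 m/s
Step 3: Compute f0.
f0 = 0.162 * 3e-6 / (183e-6)^2 * 8541.74 = 123959.7 Hz = 123.96 kHz


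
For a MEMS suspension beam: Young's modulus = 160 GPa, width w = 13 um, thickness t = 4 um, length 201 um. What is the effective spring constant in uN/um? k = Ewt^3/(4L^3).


Step 1: Convert E to consistent units (1 GPa = 1000 uN/um^2).
E = 160 GPa = 160000 uN/um^2
Step 2: Compute t^3 = 4^3 = 64
Step 3: Compute L^3 = 201^3 = 8120601
Step 4: k = 160000 * 13 * 64 / (4 * 8120601)
k = 4.0982 uN/um


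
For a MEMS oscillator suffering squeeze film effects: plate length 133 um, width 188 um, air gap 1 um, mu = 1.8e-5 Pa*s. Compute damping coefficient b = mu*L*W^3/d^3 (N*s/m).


Step 1: Convert to SI.
L = 133e-6 m, W = 188e-6 m, d = 1e-6 m
Step 2: W^3 = (188e-6)^3 = 6.64e-12 m^3
Step 3: d^3 = (1e-6)^3 = 1.00e-18 m^3
Step 4: b = 1.8e-5 * 133e-6 * 6.64e-12 / 1.00e-18
b = 1.59e-02 N*s/m


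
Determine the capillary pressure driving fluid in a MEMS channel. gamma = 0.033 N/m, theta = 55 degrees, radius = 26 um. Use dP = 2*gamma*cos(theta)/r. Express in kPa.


Step 1: cos(55 deg) = 0.5736
Step 2: Convert r to m: r = 26e-6 m
Step 3: dP = 2 * 0.033 * 0.5736 / 26e-6 = 1456.1 Pa
Step 4: Convert Pa to kPa (divide by 1000).
dP = 1.46 kPa


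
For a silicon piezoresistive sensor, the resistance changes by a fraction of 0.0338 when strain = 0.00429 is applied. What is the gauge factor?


Step 1: Identify values.
dR/R = 0.0338, strain = 0.00429
Step 2: GF = (dR/R) / strain = 0.0338 / 0.00429
GF = 7.9


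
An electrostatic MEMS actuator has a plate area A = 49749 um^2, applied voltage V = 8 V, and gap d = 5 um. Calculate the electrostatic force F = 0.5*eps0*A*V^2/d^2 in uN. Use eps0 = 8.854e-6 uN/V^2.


Step 1: Identify parameters.
eps0 = 8.854e-6 uN/V^2, A = 49749 um^2, V = 8 V, d = 5 um
Step 2: Compute V^2 = 8^2 = 64
Step 3: Compute d^2 = 5^2 = 25
Step 4: F = 0.5 * 8.854e-6 * 49749 * 64 / 25
F = 0.564 uN


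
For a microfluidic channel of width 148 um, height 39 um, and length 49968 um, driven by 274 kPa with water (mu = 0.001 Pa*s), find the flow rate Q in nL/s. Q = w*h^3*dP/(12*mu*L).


Step 1: Convert all dimensions to SI (meters).
w = 148e-6 m, h = 39e-6 m, L = 49968e-6 m, dP = 274e3 Pa
Step 2: Q = w * h^3 * dP / (12 * mu * L)
Q = 148e-6 * (39e-6)^3 * 274e3 / (12 * 0.001 * 49968e-6) = 4.01174099e-09 m^3/s
Step 3: Convert Q from m^3/s to nL/s (1 m^3 = 1e12 nL, so multiply by 1e12).
Q = 4011.741 nL/s


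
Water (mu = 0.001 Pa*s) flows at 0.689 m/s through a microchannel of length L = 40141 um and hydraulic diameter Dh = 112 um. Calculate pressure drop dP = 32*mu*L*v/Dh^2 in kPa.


Step 1: Convert to SI: L = 40141e-6 m, Dh = 112e-6 m
Step 2: dP = 32 * 0.001 * 40141e-6 * 0.689 / (112e-6)^2
Step 3: dP = 70553.95 Pa
Step 4: Convert to kPa: dP = 70.55 kPa


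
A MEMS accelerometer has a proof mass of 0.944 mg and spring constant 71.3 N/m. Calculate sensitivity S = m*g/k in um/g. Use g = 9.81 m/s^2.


Step 1: Convert mass: m = 0.944 mg = 9.44e-07 kg
Step 2: S = m * g / k = 9.44e-07 * 9.81 / 71.3
Step 3: S = 1.30e-07 m/g
Step 4: Convert to um/g: S = 0.13 um/g


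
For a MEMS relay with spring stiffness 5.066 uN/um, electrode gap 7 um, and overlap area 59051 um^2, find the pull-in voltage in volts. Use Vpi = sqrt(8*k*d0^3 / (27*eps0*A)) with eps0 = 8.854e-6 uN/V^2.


Step 1: Compute numerator: 8 * k * d0^3 = 8 * 5.066 * 7^3 = 13901.104
Step 2: Compute denominator: 27 * eps0 * A = 27 * 8.854e-6 * 59051 = 14.116614
Step 3: Vpi = sqrt(13901.104 / 14.116614)
Vpi = 31.38 V


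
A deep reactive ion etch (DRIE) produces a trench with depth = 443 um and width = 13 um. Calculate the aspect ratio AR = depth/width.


Step 1: AR = depth / width
Step 2: AR = 443 / 13
AR = 34.1


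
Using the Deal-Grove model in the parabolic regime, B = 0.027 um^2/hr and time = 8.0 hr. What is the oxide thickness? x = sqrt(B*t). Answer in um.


Step 1: Compute B*t = 0.027 * 8.0 = 0.216
Step 2: x = sqrt(0.216)
x = 0.465 um


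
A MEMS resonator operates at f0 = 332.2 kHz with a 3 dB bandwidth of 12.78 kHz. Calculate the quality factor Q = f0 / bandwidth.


Step 1: Q = f0 / bandwidth
Step 2: Q = 332.2 / 12.78
Q = 26.0


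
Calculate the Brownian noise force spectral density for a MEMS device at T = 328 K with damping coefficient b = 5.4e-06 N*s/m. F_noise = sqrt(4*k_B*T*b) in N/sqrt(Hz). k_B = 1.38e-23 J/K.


Step 1: Compute 4 * k_B * T * b
= 4 * 1.38e-23 * 328 * 5.4e-06
= 9.7770e-26 N^2/Hz
Step 2: F_noise = sqrt(9.7770e-26)
F_noise = 3.13e-13 N/sqrt(Hz)


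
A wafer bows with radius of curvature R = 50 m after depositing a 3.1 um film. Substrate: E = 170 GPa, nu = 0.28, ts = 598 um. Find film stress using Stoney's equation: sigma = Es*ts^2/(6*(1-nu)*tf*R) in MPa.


Step 1: Compute numerator: Es * ts^2 = 170 * 598^2 = 60792680 (GPa*um^2)
Step 2: Compute denominator (R in um): 6*(1-nu)*tf*R = 6*0.72*3.1*50e6 = 669600000.0 (um^2)
Step 3: sigma (GPa) = 60792680 / 669600000.0 = 9.079e-02 GPa
Step 4: Convert to MPa (x1000): sigma = 90.8 MPa


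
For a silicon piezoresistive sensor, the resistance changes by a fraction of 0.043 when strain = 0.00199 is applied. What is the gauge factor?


Step 1: Identify values.
dR/R = 0.043, strain = 0.00199
Step 2: GF = (dR/R) / strain = 0.043 / 0.00199
GF = 21.6


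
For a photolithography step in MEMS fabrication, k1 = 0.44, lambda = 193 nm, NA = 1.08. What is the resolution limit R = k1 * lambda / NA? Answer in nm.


Step 1: Identify values: k1 = 0.44, lambda = 193 nm, NA = 1.08
Step 2: R = k1 * lambda / NA
R = 0.44 * 193 / 1.08
R = 78.6 nm


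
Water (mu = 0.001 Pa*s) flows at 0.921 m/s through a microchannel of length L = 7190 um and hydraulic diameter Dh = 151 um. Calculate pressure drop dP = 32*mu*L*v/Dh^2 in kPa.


Step 1: Convert to SI: L = 7190e-6 m, Dh = 151e-6 m
Step 2: dP = 32 * 0.001 * 7190e-6 * 0.921 / (151e-6)^2
Step 3: dP = 9293.61 Pa
Step 4: Convert to kPa: dP = 9.29 kPa


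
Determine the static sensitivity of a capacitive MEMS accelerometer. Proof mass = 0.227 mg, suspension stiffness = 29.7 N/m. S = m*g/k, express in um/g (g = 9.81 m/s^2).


Step 1: Convert mass: m = 0.227 mg = 2.27e-07 kg
Step 2: S = m * g / k = 2.27e-07 * 9.81 / 29.7
Step 3: S = 7.50e-08 m/g
Step 4: Convert to um/g: S = 0.075 um/g


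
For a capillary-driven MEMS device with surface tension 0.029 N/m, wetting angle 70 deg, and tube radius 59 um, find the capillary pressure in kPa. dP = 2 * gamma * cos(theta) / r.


Step 1: cos(70 deg) = 0.342
Step 2: Convert r to m: r = 59e-6 m
Step 3: dP = 2 * 0.029 * 0.342 / 59e-6 = 336.2 Pa
Step 4: Convert Pa to kPa (divide by 1000).
dP = 0.34 kPa


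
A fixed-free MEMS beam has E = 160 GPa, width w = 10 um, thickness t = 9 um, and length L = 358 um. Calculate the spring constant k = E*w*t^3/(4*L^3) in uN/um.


Step 1: Convert E to consistent units (1 GPa = 1000 uN/um^2).
E = 160 GPa = 160000 uN/um^2
Step 2: Compute t^3 = 9^3 = 729
Step 3: Compute L^3 = 358^3 = 45882712
Step 4: k = 160000 * 10 * 729 / (4 * 45882712)
k = 6.3553 uN/um


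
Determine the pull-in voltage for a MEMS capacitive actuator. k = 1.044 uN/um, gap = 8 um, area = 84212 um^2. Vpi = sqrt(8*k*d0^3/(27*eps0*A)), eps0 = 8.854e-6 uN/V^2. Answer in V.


Step 1: Compute numerator: 8 * k * d0^3 = 8 * 1.044 * 8^3 = 4276.224
Step 2: Compute denominator: 27 * eps0 * A = 27 * 8.854e-6 * 84212 = 20.131552
Step 3: Vpi = sqrt(4276.224 / 20.131552)
Vpi = 14.57 V


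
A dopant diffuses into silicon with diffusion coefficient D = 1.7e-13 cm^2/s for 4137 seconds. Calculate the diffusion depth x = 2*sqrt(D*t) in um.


Step 1: Compute D*t = 1.7e-13 * 4137 = 7.0329e-10 cm^2
Step 2: sqrt(D*t) = 2.652e-05 cm
Step 3: x = 2 * 2.652e-05 cm = 5.304e-05 cm
Step 4: Convert to um (1 cm = 1e4 um): x = 0.53 um


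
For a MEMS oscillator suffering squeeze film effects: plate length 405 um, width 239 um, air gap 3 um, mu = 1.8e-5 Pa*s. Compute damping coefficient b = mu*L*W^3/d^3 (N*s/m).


Step 1: Convert to SI.
L = 405e-6 m, W = 239e-6 m, d = 3e-6 m
Step 2: W^3 = (239e-6)^3 = 1.37e-11 m^3
Step 3: d^3 = (3e-6)^3 = 2.70e-17 m^3
Step 4: b = 1.8e-5 * 405e-6 * 1.37e-11 / 2.70e-17
b = 3.69e-03 N*s/m


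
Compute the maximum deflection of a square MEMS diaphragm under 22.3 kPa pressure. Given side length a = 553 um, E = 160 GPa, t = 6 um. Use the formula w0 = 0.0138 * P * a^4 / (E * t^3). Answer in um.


Step 1: Convert pressure to compatible units (E is in GPa, so P in GPa).
P = 22.3 kPa = 22.3e-6 GPa
Step 2: Compute numerator: 0.0138 * P * a^4.
a^4 = 553^4 = 93519144481
numerator = 0.0138 * 22.3e-6 * 93519144481 = 2.87796e+04
Step 3: Compute denominator: E * t^3 = 160 * 6^3 = 34560
Step 4: w0 = numerator / denominator = 2.87796e+04 / 34560 = 0.8327 um


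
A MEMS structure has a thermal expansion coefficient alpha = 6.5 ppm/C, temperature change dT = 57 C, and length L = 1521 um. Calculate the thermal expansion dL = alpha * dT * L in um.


Step 1: Convert CTE: alpha = 6.5 ppm/C = 6.5e-6 /C
Step 2: dL = 6.5e-6 * 57 * 1521
dL = 0.5635 um


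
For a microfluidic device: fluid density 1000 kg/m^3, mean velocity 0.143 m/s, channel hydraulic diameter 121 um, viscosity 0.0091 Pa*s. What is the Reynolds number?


Step 1: Convert Dh to meters: Dh = 121e-6 m
Step 2: Re = rho * v * Dh / mu
Re = 1000 * 0.143 * 121e-6 / 0.0091
Re = 1.901


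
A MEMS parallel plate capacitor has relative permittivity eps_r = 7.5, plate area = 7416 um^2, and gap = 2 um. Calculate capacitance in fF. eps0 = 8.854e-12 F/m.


Step 1: Convert area to m^2: A = 7416e-12 m^2
Step 2: Convert gap to m: d = 2e-6 m
Step 3: C = eps0 * eps_r * A / d
C = 8.854e-12 * 7.5 * 7416e-12 / 2e-6
Step 4: Convert to fF (multiply by 1e15).
C = 246.23 fF


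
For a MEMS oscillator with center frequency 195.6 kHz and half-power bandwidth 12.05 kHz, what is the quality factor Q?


Step 1: Q = f0 / bandwidth
Step 2: Q = 195.6 / 12.05
Q = 16.2


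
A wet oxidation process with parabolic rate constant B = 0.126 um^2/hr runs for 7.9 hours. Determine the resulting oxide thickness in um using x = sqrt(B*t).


Step 1: Compute B*t = 0.126 * 7.9 = 0.9954
Step 2: x = sqrt(0.9954)
x = 0.998 um


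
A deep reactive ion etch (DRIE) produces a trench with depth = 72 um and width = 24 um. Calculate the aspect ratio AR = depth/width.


Step 1: AR = depth / width
Step 2: AR = 72 / 24
AR = 3.0


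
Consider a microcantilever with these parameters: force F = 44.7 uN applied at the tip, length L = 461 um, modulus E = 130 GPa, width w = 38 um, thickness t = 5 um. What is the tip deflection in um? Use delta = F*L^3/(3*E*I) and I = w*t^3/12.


Step 1: Calculate the second moment of area.
I = w * t^3 / 12 = 38 * 5^3 / 12 = 395.8333 um^4
Step 2: Convert E to consistent units (1 GPa = 1000 uN/um^2).
E = 130 GPa = 130000 uN/um^2
Step 3: Calculate tip deflection.
delta = F * L^3 / (3 * E * I)
delta = 44.7 * 461^3 / (3 * 130000 * 395.8333)
delta = 28.3683 um


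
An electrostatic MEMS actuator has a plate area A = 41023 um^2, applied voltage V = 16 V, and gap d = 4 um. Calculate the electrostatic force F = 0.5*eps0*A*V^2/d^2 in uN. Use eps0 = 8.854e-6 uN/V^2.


Step 1: Identify parameters.
eps0 = 8.854e-6 uN/V^2, A = 41023 um^2, V = 16 V, d = 4 um
Step 2: Compute V^2 = 16^2 = 256
Step 3: Compute d^2 = 4^2 = 16
Step 4: F = 0.5 * 8.854e-6 * 41023 * 256 / 16
F = 2.906 uN


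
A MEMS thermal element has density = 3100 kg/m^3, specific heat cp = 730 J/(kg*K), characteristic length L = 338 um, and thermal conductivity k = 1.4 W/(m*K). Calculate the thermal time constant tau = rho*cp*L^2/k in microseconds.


Step 1: Convert L to m: L = 338e-6 m
Step 2: L^2 = (338e-6)^2 = 1.14244e-07 m^2
Step 3: tau = 3100 * 730 * 1.14244e-07 / 1.4 = 1.8466726571e-01 s
Step 4: Convert to microseconds (multiply by 1e6).
tau = 184667.266 us


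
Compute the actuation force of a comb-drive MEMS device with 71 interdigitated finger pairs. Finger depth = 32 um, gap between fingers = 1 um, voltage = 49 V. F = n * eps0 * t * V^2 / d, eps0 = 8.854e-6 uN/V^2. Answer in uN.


Step 1: Parameters: n=71, eps0=8.854e-6 uN/V^2, t=32 um, V=49 V, d=1 um
Step 2: V^2 = 2401
Step 3: F = 71 * 8.854e-6 * 32 * 2401 / 1
F = 48.299 uN


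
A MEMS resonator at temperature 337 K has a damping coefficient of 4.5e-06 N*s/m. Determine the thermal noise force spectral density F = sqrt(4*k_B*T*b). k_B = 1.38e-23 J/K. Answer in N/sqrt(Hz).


Step 1: Compute 4 * k_B * T * b
= 4 * 1.38e-23 * 337 * 4.5e-06
= 8.3711e-26 N^2/Hz
Step 2: F_noise = sqrt(8.3711e-26)
F_noise = 2.89e-13 N/sqrt(Hz)


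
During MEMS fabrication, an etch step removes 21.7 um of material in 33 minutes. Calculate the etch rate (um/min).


Step 1: Etch rate = depth / time
Step 2: rate = 21.7 / 33
rate = 0.658 um/min


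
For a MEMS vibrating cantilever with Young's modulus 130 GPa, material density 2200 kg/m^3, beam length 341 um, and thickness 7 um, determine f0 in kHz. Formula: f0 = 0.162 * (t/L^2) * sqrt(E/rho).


Step 1: Convert units to SI.
t_SI = 7e-6 m, L_SI = 341e-6 m
Step 2: Calculate sqrt(E/rho).
sqrt(130e9 / 2200) = 7687.06 m/s
Step 3: Compute f0.
f0 = 0.162 * 7e-6 / (341e-6)^2 * 7687.06 = 74966.0 Hz = 74.97 kHz


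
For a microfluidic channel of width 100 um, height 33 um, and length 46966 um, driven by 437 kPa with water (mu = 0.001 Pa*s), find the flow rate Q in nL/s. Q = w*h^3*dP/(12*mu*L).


Step 1: Convert all dimensions to SI (meters).
w = 100e-6 m, h = 33e-6 m, L = 46966e-6 m, dP = 437e3 Pa
Step 2: Q = w * h^3 * dP / (12 * mu * L)
Q = 100e-6 * (33e-6)^3 * 437e3 / (12 * 0.001 * 46966e-6) = 2.78649608e-09 m^3/s
Step 3: Convert Q from m^3/s to nL/s (1 m^3 = 1e12 nL, so multiply by 1e12).
Q = 2786.496 nL/s


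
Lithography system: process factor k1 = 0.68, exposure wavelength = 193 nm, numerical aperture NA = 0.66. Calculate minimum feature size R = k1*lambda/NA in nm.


Step 1: Identify values: k1 = 0.68, lambda = 193 nm, NA = 0.66
Step 2: R = k1 * lambda / NA
R = 0.68 * 193 / 0.66
R = 198.8 nm


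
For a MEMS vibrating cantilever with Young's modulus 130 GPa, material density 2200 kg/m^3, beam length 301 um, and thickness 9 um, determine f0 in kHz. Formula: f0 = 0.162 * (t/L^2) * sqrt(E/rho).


Step 1: Convert units to SI.
t_SI = 9e-6 m, L_SI = 301e-6 m
Step 2: Calculate sqrt(E/rho).
sqrt(130e9 / 2200) = 7687.06 m/s
Step 3: Compute f0.
f0 = 0.162 * 9e-6 / (301e-6)^2 * 7687.06 = 123704.3 Hz = 123.7 kHz


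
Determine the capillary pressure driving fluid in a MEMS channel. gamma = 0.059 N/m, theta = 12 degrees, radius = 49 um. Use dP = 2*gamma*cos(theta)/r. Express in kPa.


Step 1: cos(12 deg) = 0.9781
Step 2: Convert r to m: r = 49e-6 m
Step 3: dP = 2 * 0.059 * 0.9781 / 49e-6 = 2355.4 Pa
Step 4: Convert Pa to kPa (divide by 1000).
dP = 2.36 kPa


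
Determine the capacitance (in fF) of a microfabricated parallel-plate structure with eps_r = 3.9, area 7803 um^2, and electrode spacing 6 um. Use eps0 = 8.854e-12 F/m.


Step 1: Convert area to m^2: A = 7803e-12 m^2
Step 2: Convert gap to m: d = 6e-6 m
Step 3: C = eps0 * eps_r * A / d
C = 8.854e-12 * 3.9 * 7803e-12 / 6e-6
Step 4: Convert to fF (multiply by 1e15).
C = 44.91 fF


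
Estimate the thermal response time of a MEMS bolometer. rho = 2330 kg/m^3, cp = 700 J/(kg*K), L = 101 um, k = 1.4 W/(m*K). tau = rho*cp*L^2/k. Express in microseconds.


Step 1: Convert L to m: L = 101e-6 m
Step 2: L^2 = (101e-6)^2 = 1.0201e-08 m^2
Step 3: tau = 2330 * 700 * 1.0201e-08 / 1.4 = 1.1884165e-02 s
Step 4: Convert to microseconds (multiply by 1e6).
tau = 11884.165 us


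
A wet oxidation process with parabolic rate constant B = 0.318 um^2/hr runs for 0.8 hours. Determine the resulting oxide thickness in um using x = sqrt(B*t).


Step 1: Compute B*t = 0.318 * 0.8 = 0.2544
Step 2: x = sqrt(0.2544)
x = 0.504 um


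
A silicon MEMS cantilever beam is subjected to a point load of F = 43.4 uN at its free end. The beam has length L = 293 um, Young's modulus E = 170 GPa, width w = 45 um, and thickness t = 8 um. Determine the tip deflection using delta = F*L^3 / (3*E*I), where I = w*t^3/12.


Step 1: Calculate the second moment of area.
I = w * t^3 / 12 = 45 * 8^3 / 12 = 1920.0 um^4
Step 2: Convert E to consistent units (1 GPa = 1000 uN/um^2).
E = 170 GPa = 170000 uN/um^2
Step 3: Calculate tip deflection.
delta = F * L^3 / (3 * E * I)
delta = 43.4 * 293^3 / (3 * 170000 * 1920.0)
delta = 1.1149 um


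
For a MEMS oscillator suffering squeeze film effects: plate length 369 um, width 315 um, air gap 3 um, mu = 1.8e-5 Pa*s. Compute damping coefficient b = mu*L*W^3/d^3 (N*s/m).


Step 1: Convert to SI.
L = 369e-6 m, W = 315e-6 m, d = 3e-6 m
Step 2: W^3 = (315e-6)^3 = 3.13e-11 m^3
Step 3: d^3 = (3e-6)^3 = 2.70e-17 m^3
Step 4: b = 1.8e-5 * 369e-6 * 3.13e-11 / 2.70e-17
b = 7.69e-03 N*s/m
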